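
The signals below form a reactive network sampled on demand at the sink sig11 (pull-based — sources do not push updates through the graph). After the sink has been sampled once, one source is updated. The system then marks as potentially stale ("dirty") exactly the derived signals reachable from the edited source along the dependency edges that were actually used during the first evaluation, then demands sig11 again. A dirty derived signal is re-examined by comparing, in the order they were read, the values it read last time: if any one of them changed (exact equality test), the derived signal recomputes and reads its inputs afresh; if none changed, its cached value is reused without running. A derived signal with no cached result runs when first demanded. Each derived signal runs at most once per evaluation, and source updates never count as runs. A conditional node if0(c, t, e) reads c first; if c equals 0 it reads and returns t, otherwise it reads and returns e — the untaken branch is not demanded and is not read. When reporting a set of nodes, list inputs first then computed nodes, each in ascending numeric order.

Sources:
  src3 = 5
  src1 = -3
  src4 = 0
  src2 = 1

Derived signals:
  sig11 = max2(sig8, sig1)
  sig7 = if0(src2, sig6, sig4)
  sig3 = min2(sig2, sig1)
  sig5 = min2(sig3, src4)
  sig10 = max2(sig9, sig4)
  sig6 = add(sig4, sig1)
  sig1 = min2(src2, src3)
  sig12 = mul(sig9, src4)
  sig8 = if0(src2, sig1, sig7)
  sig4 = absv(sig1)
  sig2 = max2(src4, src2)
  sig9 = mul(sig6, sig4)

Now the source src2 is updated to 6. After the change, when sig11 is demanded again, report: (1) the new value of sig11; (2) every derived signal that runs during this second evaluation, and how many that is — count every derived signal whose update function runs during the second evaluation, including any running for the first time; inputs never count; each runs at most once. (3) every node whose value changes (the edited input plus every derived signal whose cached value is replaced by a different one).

sig11 now evaluates to 5.
Run set: sig1, sig4, sig7, sig8, sig11 (5 run).
Changed values: src2, sig1, sig4, sig7, sig8, sig11.

Initial pass — values computed on the first demand:
  sig1 = min2(1, 5) = 1
  sig4 = absv(1) = 1
  sig7 = if0(src2=1 -> else branch sig4) = 1
  sig8 = if0(src2=1 -> else branch sig7) = 1
  sig11 = max2(1, 1) = 1

Second demand — change propagation:
  sig1: re-runs because src2 1->6; new result 5.
  sig4: re-runs because sig1 1->5; new result 5.
  sig7: re-runs because src2 1->6; sig4 1->5; new result 5.
  sig8: re-runs because src2 1->6; sig7 1->5; new result 5.
  sig11: re-runs because sig8 1->5; sig1 1->5; new result 5.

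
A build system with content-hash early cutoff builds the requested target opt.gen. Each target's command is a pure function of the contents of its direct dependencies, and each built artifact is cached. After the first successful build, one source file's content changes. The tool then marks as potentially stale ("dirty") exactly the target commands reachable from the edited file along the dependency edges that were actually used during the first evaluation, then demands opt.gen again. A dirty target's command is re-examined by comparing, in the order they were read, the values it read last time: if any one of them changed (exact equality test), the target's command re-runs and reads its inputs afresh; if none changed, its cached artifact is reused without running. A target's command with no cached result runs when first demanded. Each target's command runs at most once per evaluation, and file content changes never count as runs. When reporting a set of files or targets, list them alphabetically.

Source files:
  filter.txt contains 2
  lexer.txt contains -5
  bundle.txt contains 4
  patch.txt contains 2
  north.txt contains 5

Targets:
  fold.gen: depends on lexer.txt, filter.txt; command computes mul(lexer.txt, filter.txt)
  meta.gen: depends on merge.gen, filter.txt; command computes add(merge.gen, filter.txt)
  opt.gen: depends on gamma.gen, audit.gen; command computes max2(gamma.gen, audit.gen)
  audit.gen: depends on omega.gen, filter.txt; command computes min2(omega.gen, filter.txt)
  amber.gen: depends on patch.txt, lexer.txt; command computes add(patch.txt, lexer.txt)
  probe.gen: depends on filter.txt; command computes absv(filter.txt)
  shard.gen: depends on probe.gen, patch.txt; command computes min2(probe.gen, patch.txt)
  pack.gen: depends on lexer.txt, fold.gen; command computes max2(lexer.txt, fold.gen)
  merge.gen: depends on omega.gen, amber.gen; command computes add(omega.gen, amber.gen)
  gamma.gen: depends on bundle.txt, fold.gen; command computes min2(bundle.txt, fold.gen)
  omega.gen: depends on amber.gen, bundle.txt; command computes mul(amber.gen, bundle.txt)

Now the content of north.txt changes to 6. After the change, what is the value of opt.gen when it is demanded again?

New value of opt.gen: -10.
Key observation: north.txt is never demanded by the output, so the edit triggers no recomputation at all.

First evaluation (everything demanded from the output):
  amber.gen = add(2, -5) = -3
  fold.gen = mul(-5, 2) = -10
  gamma.gen = min2(4, -10) = -10
  omega.gen = mul(-3, 4) = -12
  audit.gen = min2(-12, 2) = -12
  opt.gen = max2(-10, -12) = -10

Propagation after the edit:
  north.txt feeds no computation that the output demands — nothing is marked dirty and nothing runs.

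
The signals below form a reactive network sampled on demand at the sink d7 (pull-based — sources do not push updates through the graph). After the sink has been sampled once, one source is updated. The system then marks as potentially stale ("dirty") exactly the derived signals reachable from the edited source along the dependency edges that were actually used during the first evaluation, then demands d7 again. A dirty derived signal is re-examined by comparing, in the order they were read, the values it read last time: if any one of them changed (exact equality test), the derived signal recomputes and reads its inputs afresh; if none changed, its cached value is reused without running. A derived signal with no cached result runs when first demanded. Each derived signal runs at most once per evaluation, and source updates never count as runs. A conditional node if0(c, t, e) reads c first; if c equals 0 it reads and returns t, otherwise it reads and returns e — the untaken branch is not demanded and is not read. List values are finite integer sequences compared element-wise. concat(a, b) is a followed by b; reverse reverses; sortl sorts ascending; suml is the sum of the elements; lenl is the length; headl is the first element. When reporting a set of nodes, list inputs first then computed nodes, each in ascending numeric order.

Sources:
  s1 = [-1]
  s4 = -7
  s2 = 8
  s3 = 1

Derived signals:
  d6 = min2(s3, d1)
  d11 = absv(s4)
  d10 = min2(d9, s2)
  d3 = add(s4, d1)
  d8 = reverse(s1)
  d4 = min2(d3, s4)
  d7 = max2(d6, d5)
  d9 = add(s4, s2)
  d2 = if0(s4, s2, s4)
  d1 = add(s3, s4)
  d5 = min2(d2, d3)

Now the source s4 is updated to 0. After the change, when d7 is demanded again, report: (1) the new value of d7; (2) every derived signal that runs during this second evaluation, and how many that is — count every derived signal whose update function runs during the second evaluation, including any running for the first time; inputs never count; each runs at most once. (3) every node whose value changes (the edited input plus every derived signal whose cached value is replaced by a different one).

Initial pass — values computed on the first demand:
  d1 = add(1, -7) = -6
  d2 = if0(s4=-7 -> else branch s4) = -7
  d3 = add(-7, -6) = -13
  d5 = min2(-7, -13) = -13
  d6 = min2(1, -6) = -6
  d7 = max2(-6, -13) = -6

Second demand — change propagation:
  d1: re-runs because s4 -7->0; new result 1.
  d2: re-runs because s4 -7->0; s4 -7->0; new result 8.
  d3: re-runs because s4 -7->0; d1 -6->1; new result 1.
  d5: re-runs because d2 -7->8; d3 -13->1; new result 1.
  d6: re-runs because d1 -6->1; new result 1.
  d7: re-runs because d6 -6->1; d5 -13->1; new result 1.

d7 now evaluates to 1.
Run set: d1, d2, d3, d5, d6, d7 (6 run).
Changed values: s4, d1, d2, d3, d5, d6, d7.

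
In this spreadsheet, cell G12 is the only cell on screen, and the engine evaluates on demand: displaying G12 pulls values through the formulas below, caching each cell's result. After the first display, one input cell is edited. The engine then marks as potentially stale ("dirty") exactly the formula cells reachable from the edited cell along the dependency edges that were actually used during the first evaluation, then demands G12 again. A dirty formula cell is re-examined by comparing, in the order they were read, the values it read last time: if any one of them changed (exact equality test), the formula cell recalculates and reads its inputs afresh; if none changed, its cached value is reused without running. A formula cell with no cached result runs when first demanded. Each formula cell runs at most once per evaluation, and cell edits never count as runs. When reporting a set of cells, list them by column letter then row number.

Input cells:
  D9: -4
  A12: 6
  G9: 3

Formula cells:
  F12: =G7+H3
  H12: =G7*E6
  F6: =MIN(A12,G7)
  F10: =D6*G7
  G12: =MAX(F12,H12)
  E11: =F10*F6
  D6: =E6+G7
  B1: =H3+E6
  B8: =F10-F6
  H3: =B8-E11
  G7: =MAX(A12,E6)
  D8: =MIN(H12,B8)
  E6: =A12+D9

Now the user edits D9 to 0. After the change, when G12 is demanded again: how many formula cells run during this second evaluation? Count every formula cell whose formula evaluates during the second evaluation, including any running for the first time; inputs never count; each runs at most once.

Run set: B8, D6, E6, E11, F10, F12, G7, G12, H3, H12 (10 run).
The important point: at F6 every value read last time is unchanged, so the dirty flag clears without a run.

Initial pass — values computed on the first demand:
  E6 = 6 + -4 = 2
  G7 = MAX(6, 2) = 6
  D6 = 2 + 6 = 8
  F6 = MIN(6, 6) = 6
  F10 = 8 * 6 = 48
  B8 = 48 - 6 = 42
  E11 = 48 * 6 = 288
  H3 = 42 - 288 = -246
  F12 = 6 + -246 = -240
  H12 = 6 * 2 = 12
  G12 = MAX(-240, 12) = 12

Second demand — change propagation:
  E6: re-runs because D9 -4->0; new result 6.
  G7: re-runs because E6 2->6; new result 6 (unchanged).
  D6: re-runs because E6 2->6; new result 12.
  F6: re-examined; everything it read last time is the same (A12 unchanged, G7 unchanged) — cache 6 kept, no run.
  F10: re-runs because D6 8->12; new result 72.
  B8: re-runs because F10 48->72; new result 66.
  E11: re-runs because F10 48->72; new result 432.
  H3: re-runs because B8 42->66; E11 288->432; new result -366.
  F12: re-runs because H3 -246->-366; new result -360.
  H12: re-runs because E6 2->6; new result 36.
  G12: re-runs because F12 -240->-360; H12 12->36; new result 36.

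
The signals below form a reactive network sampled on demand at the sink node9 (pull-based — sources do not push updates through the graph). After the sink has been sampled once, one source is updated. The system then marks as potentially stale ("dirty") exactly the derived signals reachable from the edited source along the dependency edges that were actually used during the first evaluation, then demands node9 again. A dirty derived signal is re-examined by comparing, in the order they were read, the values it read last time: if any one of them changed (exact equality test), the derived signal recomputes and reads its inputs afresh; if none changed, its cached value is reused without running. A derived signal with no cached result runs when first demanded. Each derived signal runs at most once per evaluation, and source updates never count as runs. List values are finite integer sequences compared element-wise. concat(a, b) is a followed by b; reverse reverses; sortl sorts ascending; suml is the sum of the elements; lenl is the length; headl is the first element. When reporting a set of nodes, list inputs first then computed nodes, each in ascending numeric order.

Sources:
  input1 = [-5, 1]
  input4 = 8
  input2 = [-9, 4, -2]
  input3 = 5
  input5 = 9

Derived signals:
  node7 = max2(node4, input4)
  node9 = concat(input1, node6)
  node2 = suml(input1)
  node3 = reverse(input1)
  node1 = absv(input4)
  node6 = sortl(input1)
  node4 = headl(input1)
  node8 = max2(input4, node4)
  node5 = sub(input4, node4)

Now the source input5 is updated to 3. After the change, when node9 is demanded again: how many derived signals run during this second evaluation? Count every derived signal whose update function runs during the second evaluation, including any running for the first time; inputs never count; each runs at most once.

Run set: none (0 run).
The important point: nothing the output needs ever reads input5, so the edit is invisible to it.

Initial pass — values computed on the first demand:
  node6 = sortl([-5, 1]) = [-5, 1]
  node9 = concat([-5, 1], [-5, 1]) = [-5, 1, -5, 1]

Second demand — change propagation:
  no demanded computation ever read input5, so the edit dirties nothing and nothing runs.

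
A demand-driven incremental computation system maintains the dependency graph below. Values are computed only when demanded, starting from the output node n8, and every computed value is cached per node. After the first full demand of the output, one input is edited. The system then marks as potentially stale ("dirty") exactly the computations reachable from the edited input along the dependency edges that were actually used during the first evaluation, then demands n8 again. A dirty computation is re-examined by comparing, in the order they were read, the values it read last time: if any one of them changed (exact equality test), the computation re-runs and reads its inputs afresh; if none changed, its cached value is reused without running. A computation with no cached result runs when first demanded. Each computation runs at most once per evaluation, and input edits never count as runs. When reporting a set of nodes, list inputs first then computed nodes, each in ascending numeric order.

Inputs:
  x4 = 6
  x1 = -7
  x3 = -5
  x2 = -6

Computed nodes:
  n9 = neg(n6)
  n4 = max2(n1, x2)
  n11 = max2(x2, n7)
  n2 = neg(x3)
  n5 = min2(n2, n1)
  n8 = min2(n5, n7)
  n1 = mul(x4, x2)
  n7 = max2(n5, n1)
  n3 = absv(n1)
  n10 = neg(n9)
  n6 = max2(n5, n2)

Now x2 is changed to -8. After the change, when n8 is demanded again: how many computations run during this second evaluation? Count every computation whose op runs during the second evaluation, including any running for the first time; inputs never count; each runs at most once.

Computations that run: n1, n5, n7, n8 — 4 in total.

First evaluation (everything demanded from the output):
  n1 = mul(6, -6) = -36
  n2 = neg(-5) = 5
  n5 = min2(5, -36) = -36
  n7 = max2(-36, -36) = -36
  n8 = min2(-36, -36) = -36

Propagation after the edit:
  n1: runs — x2 -6->-8; result -48.
  n5: runs — n1 -36->-48; result -48.
  n7: runs — n5 -36->-48; n1 -36->-48; result -48.
  n8: runs — n5 -36->-48; n7 -36->-48; result -48.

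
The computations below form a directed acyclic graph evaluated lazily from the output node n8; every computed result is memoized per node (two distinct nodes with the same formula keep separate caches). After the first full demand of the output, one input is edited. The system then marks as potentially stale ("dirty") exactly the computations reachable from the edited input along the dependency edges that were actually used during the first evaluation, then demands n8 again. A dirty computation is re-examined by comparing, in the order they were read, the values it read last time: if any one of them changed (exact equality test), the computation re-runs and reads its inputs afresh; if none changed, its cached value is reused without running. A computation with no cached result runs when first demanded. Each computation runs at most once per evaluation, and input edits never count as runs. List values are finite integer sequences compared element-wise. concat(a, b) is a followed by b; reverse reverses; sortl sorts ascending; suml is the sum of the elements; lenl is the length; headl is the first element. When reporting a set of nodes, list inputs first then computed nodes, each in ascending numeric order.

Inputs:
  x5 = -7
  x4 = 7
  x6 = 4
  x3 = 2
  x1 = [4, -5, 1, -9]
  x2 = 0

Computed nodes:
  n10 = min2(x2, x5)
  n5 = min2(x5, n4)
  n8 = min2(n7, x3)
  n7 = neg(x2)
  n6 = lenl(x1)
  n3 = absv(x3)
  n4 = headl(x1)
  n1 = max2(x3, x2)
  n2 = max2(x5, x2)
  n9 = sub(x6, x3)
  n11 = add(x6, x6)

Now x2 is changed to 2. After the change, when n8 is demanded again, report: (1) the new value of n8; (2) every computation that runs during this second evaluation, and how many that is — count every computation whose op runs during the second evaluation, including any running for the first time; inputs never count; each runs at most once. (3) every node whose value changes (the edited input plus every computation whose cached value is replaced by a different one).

Demanding n8 again yields -2.
2 computations run: n7, n8.
The nodes whose values change: x2, n7, n8.

First demand of the output computes:
  n7 = neg(0) = 0
  n8 = min2(0, 2) = 0

After the edit, cleaning proceeds:
  n7: a read changed (x2 0->2) — executes, giving -2.
  n8: a read changed (n7 0->-2) — executes, giving -2.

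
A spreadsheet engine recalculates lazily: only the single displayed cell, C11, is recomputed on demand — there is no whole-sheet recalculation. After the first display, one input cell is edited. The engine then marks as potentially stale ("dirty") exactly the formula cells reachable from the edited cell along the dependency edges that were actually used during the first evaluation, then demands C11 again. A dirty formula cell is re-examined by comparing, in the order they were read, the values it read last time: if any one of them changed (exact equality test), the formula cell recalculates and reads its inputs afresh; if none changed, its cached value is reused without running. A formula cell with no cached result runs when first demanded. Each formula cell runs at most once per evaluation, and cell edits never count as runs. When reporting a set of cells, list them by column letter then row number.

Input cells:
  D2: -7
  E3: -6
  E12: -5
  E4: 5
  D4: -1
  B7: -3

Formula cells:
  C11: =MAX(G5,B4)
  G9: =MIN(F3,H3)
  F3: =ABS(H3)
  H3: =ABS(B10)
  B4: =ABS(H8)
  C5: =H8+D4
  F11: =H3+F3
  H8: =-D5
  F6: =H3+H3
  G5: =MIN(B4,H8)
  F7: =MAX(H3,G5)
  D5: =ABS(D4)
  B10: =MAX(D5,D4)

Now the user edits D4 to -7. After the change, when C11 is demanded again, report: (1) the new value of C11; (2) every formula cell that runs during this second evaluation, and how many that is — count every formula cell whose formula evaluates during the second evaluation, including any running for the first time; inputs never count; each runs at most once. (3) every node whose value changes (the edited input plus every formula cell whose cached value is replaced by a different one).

New value of C11: 7.
Formula cells that run: B4, C11, D5, G5, H8 — 5 in total.
Values that change: B4, C11, D4, D5, G5, H8.

First evaluation (everything demanded from the output):
  D5 = ABS(-1) = 1
  H8 = -(1) = -1
  B4 = ABS(-1) = 1
  G5 = MIN(1, -1) = -1
  C11 = MAX(-1, 1) = 1

Propagation after the edit:
  D5: runs — D4 -1->-7; result 7.
  H8: runs — D5 1->7; result -7.
  B4: runs — H8 -1->-7; result 7.
  G5: runs — B4 1->7; H8 -1->-7; result -7.
  C11: runs — G5 -1->-7; B4 1->7; result 7.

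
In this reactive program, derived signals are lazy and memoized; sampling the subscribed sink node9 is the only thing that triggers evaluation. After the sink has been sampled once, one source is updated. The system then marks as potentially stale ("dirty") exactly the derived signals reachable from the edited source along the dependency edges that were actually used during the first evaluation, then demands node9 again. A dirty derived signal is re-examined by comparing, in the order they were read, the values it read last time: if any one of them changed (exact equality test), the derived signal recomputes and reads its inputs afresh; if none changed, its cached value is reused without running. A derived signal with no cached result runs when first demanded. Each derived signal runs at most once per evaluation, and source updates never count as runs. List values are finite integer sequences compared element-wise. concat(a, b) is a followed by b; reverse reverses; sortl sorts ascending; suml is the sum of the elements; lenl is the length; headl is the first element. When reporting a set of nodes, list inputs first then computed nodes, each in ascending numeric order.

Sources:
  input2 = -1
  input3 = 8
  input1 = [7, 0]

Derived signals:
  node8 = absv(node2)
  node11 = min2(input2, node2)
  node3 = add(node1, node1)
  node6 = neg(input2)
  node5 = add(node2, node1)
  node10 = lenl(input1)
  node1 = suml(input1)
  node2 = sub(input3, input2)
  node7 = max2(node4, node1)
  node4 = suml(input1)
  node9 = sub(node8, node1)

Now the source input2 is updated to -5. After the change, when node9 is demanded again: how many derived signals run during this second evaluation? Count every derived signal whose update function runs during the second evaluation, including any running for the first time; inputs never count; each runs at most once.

First demand of the output computes:
  node1 = suml([7, 0]) = 7
  node2 = sub(8, -1) = 9
  node8 = absv(9) = 9
  node9 = sub(9, 7) = 2

After the edit, cleaning proceeds:
  node2: a read changed (input2 -1->-5) — executes, giving 13.
  node8: a read changed (node2 9->13) — executes, giving 13.
  node9: a read changed (node8 9->13) — executes, giving 6.

3 derived signals run: node2, node8, node9.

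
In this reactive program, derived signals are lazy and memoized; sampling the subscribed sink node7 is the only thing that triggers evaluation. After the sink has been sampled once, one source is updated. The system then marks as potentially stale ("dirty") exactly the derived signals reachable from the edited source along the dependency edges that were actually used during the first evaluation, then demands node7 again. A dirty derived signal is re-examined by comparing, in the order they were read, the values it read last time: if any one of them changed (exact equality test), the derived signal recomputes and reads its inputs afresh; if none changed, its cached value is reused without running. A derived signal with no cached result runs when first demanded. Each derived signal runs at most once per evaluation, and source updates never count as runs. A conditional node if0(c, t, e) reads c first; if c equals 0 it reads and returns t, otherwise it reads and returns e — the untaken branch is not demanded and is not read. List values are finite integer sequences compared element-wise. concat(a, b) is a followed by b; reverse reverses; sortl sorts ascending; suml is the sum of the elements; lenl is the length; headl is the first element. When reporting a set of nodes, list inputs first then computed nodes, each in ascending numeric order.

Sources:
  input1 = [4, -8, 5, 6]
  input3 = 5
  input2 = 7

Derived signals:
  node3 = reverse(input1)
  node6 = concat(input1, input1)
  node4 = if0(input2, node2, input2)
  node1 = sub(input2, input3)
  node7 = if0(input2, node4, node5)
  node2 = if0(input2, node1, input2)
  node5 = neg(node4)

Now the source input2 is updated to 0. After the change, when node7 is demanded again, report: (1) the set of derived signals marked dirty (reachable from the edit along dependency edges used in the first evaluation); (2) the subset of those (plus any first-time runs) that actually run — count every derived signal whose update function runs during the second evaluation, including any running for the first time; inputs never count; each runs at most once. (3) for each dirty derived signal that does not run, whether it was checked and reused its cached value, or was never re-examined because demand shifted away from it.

The edit dirties: node4, node5, node7.
4 derived signals run: node1, node2, node4, node7.
Unvisited dirty nodes (no longer demanded): node5.
Note the branch switch — demand abandons node5, which is never re-examined.

First demand of the output computes:
  node4 = if0(input2=7 -> else branch input2) = 7
  node5 = neg(7) = -7
  node7 = if0(input2=7 -> else branch node5) = -7

After the edit, cleaning proceeds:
  node1: had never run; runs now, result -5.
  node2: had never run; runs now, result -5.
  node4: a read changed (input2 7->0; input2 7->0) — executes, giving -5.
  node5: stays stale; no demand reaches it after the flip.
  node7: a read changed (input2 7->0) — executes, giving -5.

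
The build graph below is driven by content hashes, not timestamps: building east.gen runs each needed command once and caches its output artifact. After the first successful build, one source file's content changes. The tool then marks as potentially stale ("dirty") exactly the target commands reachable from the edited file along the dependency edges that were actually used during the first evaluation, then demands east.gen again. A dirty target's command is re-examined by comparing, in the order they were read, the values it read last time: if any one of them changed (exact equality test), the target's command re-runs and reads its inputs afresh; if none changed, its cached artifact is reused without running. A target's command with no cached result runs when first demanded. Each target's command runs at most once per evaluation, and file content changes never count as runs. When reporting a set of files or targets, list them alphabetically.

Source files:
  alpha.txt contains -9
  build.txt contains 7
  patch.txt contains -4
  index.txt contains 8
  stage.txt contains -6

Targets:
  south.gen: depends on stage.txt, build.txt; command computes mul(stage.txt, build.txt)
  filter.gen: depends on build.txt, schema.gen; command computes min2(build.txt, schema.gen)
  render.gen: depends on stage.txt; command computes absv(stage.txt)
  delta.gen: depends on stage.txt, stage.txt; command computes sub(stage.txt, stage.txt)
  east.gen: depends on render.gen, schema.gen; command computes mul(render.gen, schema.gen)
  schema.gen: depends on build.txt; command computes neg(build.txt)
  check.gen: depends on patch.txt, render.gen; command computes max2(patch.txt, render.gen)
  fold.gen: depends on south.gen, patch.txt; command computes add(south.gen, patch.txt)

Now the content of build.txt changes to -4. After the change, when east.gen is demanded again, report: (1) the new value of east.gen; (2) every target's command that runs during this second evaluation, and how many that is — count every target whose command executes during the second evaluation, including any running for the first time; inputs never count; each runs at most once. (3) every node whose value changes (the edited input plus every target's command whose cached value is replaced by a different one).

Initial pass — values computed on the first demand:
  render.gen = absv(-6) = 6
  schema.gen = neg(7) = -7
  east.gen = mul(6, -7) = -42

Second demand — change propagation:
  schema.gen: re-runs because build.txt 7->-4; new result 4.
  east.gen: re-runs because schema.gen -7->4; new result 24.

east.gen now evaluates to 24.
Run set: east.gen, schema.gen (2 run).
Changed values: build.txt, east.gen, schema.gen.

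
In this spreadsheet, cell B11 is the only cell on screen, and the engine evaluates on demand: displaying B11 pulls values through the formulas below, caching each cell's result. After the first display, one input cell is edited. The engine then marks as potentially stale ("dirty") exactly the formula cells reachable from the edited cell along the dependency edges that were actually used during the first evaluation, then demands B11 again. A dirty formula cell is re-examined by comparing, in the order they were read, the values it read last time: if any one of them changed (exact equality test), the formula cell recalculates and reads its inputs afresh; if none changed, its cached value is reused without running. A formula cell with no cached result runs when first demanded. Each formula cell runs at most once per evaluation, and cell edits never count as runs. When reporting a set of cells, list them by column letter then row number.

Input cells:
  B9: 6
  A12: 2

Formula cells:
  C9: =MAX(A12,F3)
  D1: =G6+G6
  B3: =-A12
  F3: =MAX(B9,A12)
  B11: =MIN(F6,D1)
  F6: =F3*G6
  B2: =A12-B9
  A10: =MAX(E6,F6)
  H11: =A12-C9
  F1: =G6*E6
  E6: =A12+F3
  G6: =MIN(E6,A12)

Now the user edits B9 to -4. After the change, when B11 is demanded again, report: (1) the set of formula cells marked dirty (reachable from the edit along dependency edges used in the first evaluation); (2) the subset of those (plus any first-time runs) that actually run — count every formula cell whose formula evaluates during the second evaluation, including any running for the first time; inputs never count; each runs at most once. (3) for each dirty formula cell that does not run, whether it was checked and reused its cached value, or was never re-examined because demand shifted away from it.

Initial pass — values computed on the first demand:
  F3 = MAX(6, 2) = 6
  E6 = 2 + 6 = 8
  G6 = MIN(8, 2) = 2
  D1 = 2 + 2 = 4
  F6 = 6 * 2 = 12
  B11 = MIN(12, 4) = 4

Second demand — change propagation:
  F3: re-runs because B9 6->-4; new result 2.
  E6: re-runs because F3 6->2; new result 4.
  G6: re-runs because E6 8->4; new result 2 (unchanged).
  D1: re-examined; everything it read last time is the same (G6 unchanged, G6 unchanged) — cache 4 kept, no run.
  F6: re-runs because F3 6->2; new result 4.
  B11: re-runs because F6 12->4; new result 4 (unchanged).

The important point: at D1 every value read last time is unchanged, so the dirty flag clears without a run.

Dirty set: B11, D1, E6, F3, F6, G6.
Run set: B11, E6, F3, F6, G6 (5 run).
Re-examined without running (cache reused): D1.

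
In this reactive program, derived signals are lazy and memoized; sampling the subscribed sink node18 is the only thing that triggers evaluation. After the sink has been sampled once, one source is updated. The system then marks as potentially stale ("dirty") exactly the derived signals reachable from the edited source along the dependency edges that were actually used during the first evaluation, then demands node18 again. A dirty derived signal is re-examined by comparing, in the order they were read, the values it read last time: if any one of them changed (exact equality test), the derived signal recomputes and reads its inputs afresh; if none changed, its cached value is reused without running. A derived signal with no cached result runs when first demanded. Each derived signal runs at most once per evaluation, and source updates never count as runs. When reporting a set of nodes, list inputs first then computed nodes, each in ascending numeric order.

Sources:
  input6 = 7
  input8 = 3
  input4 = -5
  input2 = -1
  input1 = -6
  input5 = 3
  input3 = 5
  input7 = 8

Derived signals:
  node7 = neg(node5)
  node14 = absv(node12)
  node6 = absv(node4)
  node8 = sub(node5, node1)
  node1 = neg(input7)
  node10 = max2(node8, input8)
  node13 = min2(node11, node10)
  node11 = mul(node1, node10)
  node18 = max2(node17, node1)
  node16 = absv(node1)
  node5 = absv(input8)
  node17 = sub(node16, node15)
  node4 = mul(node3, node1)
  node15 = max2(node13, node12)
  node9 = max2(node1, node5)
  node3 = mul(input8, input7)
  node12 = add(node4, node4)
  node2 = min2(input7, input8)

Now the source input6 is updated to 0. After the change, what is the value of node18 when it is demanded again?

Demanding node18 again yields 96.
Note the shortcut — nothing in the graph depends on input6 at all, so no recomputation happens.

First demand of the output computes:
  node1 = neg(8) = -8
  node3 = mul(3, 8) = 24
  node4 = mul(24, -8) = -192
  node5 = absv(3) = 3
  node8 = sub(3, -8) = 11
  node10 = max2(11, 3) = 11
  node11 = mul(-8, 11) = -88
  node12 = add(-192, -192) = -384
  node13 = min2(-88, 11) = -88
  node15 = max2(-88, -384) = -88
  node16 = absv(-8) = 8
  node17 = sub(8, -88) = 96
  node18 = max2(96, -8) = 96

After the edit, cleaning proceeds:
  no node depends on input6 at all; the second demand re-runs nothing.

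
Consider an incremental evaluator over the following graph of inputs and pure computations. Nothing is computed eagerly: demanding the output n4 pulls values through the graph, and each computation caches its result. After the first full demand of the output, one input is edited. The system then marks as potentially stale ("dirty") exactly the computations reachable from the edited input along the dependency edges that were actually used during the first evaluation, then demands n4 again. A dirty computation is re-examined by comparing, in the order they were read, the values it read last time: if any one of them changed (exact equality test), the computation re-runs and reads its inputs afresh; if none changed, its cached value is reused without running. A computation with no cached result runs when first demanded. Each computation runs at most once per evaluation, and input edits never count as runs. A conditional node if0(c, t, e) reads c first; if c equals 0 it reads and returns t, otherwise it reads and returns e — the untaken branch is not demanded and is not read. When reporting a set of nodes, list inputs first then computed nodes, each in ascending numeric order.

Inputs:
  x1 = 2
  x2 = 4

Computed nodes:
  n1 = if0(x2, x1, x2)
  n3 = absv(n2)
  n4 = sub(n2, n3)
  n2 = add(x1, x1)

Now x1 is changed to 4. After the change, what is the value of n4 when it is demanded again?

n4 now evaluates to 0.

Initial pass — values computed on the first demand:
  n2 = add(2, 2) = 4
  n3 = absv(4) = 4
  n4 = sub(4, 4) = 0

Second demand — change propagation:
  n2: re-runs because x1 2->4; x1 2->4; new result 8.
  n3: re-runs because n2 4->8; new result 8.
  n4: re-runs because n2 4->8; n3 4->8; new result 0 (unchanged).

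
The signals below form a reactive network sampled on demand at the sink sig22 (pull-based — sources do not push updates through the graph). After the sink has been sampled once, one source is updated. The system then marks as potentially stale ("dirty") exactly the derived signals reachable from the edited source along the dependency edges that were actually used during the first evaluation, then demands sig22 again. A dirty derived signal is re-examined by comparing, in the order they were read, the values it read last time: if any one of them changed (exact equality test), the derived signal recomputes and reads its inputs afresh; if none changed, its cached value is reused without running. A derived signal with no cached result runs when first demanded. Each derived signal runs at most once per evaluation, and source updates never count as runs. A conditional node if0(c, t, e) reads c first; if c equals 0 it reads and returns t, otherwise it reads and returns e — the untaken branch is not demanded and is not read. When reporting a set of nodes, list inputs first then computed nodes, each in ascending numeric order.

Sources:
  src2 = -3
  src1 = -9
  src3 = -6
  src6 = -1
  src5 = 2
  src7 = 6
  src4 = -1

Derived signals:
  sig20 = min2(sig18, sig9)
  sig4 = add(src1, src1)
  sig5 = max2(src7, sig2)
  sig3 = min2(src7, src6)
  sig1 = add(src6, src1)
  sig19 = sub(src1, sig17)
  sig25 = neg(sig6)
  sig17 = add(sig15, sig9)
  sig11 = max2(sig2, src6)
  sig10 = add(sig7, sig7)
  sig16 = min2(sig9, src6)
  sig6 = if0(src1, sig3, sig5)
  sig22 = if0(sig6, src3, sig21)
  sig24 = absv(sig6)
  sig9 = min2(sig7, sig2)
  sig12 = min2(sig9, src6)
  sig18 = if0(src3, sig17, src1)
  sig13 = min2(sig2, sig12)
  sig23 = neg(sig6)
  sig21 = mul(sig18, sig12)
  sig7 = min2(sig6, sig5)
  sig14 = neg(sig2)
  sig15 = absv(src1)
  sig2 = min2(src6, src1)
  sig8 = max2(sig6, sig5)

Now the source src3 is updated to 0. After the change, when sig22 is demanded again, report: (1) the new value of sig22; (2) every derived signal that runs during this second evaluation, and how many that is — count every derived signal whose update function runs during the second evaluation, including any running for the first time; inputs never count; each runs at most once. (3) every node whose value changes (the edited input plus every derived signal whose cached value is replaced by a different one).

sig22 now evaluates to 0.
Run set: sig15, sig17, sig18, sig21, sig22 (5 run).
Changed values: src3, sig18, sig21, sig22.
The important point: the flipped condition pulls in fresh nodes; sig15, sig17 run for the first time.

Initial pass — values computed on the first demand:
  sig2 = min2(-1, -9) = -9
  sig5 = max2(6, -9) = 6
  sig6 = if0(src1=-9 -> else branch sig5) = 6
  sig7 = min2(6, 6) = 6
  sig9 = min2(6, -9) = -9
  sig12 = min2(-9, -1) = -9
  sig18 = if0(src3=-6 -> else branch src1) = -9
  sig21 = mul(-9, -9) = 81
  sig22 = if0(sig6=6 -> else branch sig21) = 81

Second demand — change propagation:
  sig15: newly demanded (no cache) — executes and yields 9.
  sig17: newly demanded (no cache) — executes and yields 0.
  sig18: re-runs because src3 -6->0; new result 0.
  sig21: re-runs because sig18 -9->0; new result 0.
  sig22: re-runs because sig21 81->0; new result 0.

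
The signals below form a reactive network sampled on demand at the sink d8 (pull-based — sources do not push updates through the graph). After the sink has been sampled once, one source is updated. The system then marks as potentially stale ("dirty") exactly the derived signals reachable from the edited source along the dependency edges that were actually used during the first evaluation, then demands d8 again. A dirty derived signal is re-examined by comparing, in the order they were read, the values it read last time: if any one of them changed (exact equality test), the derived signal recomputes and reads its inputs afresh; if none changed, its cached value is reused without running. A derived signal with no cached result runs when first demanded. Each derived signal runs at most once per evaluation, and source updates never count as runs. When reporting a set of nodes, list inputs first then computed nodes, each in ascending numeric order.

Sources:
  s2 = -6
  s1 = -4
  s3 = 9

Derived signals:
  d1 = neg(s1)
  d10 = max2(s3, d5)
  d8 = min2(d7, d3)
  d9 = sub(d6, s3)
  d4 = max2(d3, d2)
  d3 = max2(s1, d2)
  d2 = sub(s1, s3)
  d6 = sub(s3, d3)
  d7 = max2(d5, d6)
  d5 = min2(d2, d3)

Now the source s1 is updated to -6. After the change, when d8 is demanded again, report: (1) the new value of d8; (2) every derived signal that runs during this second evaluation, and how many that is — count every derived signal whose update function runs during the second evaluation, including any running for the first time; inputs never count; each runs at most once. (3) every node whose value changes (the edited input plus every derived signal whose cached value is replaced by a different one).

Initial pass — values computed on the first demand:
  d2 = sub(-4, 9) = -13
  d3 = max2(-4, -13) = -4
  d5 = min2(-13, -4) = -13
  d6 = sub(9, -4) = 13
  d7 = max2(-13, 13) = 13
  d8 = min2(13, -4) = -4

Second demand — change propagation:
  d2: re-runs because s1 -4->-6; new result -15.
  d3: re-runs because s1 -4->-6; d2 -13->-15; new result -6.
  d5: re-runs because d2 -13->-15; d3 -4->-6; new result -15.
  d6: re-runs because d3 -4->-6; new result 15.
  d7: re-runs because d5 -13->-15; d6 13->15; new result 15.
  d8: re-runs because d7 13->15; d3 -4->-6; new result -6.

d8 now evaluates to -6.
Run set: d2, d3, d5, d6, d7, d8 (6 run).
Changed values: s1, d2, d3, d5, d6, d7, d8.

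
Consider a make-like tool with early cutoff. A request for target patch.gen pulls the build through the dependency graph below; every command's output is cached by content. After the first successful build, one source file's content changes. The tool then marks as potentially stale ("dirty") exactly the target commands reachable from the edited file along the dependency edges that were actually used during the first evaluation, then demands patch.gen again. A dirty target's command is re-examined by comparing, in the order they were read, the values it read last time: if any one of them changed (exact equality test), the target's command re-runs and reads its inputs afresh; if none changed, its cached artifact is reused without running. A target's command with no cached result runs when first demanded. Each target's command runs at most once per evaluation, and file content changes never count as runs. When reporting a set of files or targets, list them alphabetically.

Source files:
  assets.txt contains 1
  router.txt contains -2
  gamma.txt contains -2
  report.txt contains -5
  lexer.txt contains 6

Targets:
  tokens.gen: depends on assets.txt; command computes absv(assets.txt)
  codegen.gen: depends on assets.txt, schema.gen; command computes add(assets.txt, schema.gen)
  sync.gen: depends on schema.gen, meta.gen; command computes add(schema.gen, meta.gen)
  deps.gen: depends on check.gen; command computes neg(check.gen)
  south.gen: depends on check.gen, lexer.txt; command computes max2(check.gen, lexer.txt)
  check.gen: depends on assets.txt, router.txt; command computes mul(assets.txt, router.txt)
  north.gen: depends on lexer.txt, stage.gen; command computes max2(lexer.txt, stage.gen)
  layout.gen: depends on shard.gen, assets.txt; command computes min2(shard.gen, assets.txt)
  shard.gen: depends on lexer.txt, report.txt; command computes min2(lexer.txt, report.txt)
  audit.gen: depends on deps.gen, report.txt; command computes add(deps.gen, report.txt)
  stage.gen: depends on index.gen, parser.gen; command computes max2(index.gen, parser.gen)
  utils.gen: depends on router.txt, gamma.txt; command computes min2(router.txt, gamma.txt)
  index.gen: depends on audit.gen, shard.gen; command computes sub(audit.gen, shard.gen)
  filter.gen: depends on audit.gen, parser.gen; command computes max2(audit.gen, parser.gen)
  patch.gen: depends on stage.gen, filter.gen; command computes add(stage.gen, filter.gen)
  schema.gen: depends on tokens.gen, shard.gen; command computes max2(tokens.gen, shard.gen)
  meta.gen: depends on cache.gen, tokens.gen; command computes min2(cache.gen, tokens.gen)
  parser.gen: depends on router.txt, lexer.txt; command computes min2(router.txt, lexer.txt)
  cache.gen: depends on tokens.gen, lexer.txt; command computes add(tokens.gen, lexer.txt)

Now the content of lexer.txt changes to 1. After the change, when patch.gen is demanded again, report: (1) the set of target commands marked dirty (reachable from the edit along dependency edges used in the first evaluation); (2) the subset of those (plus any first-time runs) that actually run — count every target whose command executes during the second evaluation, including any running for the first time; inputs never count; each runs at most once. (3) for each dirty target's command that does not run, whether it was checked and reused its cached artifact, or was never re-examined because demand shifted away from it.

The edit dirties: filter.gen, index.gen, parser.gen, patch.gen, shard.gen, stage.gen.
2 target commands run: parser.gen, shard.gen.
Cache hits after checking: filter.gen, index.gen, patch.gen, stage.gen.
Note where the cutoff bites: filter.gen is checked, finds nothing changed, and keeps its cache.

First demand of the output computes:
  check.gen = mul(1, -2) = -2
  deps.gen = neg(-2) = 2
  audit.gen = add(2, -5) = -3
  parser.gen = min2(-2, 6) = -2
  filter.gen = max2(-3, -2) = -2
  shard.gen = min2(6, -5) = -5
  index.gen = sub(-3, -5) = 2
  stage.gen = max2(2, -2) = 2
  patch.gen = add(2, -2) = 0

After the edit, cleaning proceeds:
  parser.gen: a read changed (lexer.txt 6->1) — executes, giving -2 — identical to its old value.
  filter.gen: dirty, but its reads are unchanged (audit.gen unchanged, parser.gen unchanged); cached -2 stands.
  shard.gen: a read changed (lexer.txt 6->1) — executes, giving -5 — identical to its old value.
  index.gen: dirty, but its reads are unchanged (audit.gen unchanged, shard.gen unchanged); cached 2 stands.
  stage.gen: dirty, but its reads are unchanged (index.gen unchanged, parser.gen unchanged); cached 2 stands.
  patch.gen: dirty, but its reads are unchanged (stage.gen unchanged, filter.gen unchanged); cached 0 stands.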